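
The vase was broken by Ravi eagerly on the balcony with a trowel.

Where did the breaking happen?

on the balcony

'on the balcony' marks the location of the breaking event.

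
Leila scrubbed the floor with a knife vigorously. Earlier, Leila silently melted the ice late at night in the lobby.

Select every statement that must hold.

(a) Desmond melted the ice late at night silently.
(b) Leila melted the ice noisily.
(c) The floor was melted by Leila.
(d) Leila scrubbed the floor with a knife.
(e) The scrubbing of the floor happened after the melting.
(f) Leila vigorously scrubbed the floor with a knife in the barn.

(d), (e)

(a) Not entailed — the passage has Leila melting the ice, not Desmond.
(b) Not entailed — 'noisily' adds a manner not in (and inconsistent with) the original.
(c) Not entailed — Leila melted the ice, not the floor; the floor belongs to the scrubbing event.
(d) Entailed — this follows by dropping conjuncts from the scrubbing event's description.
(e) Entailed — the narrative places the melting before the scrubbing.
(f) Not entailed — 'in the barn' adds information not in the original event.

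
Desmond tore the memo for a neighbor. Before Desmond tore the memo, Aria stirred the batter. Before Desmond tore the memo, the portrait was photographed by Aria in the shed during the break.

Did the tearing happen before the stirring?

The narrative orders the stirring before the tearing.

no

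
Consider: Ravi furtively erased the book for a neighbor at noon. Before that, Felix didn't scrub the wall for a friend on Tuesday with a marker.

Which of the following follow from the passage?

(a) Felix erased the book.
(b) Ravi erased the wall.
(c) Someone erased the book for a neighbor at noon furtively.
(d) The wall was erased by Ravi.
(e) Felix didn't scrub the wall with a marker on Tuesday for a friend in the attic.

(c), (e)

(a) Not entailed — the passage has Ravi erasing the book, not Felix.
(b) Not entailed — Ravi erased the book, not the wall; the wall belongs to the scrubbing event.
(c) Entailed — generalizing the agent leaves a sub-description the original still satisfies.
(d) Not entailed — Ravi erased the book, not the wall; the wall belongs to the scrubbing event.
(e) Entailed — under negation, adding a further restriction is entailed: if no such scrubbing event occurred, none occurred in the attic either.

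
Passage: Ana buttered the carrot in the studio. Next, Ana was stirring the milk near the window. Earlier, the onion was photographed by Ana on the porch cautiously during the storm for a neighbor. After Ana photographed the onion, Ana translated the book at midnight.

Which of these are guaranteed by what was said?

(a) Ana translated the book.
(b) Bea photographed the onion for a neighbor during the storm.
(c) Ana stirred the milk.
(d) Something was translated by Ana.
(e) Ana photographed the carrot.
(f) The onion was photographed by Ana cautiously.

(a), (c), (d), (f)

(a) Entailed — dropping 'at midnight' leaves a sub-description the original still satisfies.
(b) Not entailed — the passage has Ana photographing the onion, not Bea.
(c) Entailed — 'stir' is an activity; 'was stirring' entails that some stirring happened, so 'stirred' holds.
(d) Entailed — every conjunct here is already in the original translating event.
(e) Not entailed — Ana photographed the onion, not the carrot; the carrot belongs to the buttering event.
(f) Entailed — every conjunct here is already in the original photographing event.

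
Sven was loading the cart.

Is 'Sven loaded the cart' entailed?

'was loading' is progressive; for an accomplishment like 'load the cart', it doesn't entail completion.

no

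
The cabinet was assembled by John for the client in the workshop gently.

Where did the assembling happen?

'in the workshop' marks the location of the assembling event.

in the workshop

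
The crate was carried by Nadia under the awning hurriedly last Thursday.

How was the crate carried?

hurriedly

'hurriedly' marks the manner of the carrying event.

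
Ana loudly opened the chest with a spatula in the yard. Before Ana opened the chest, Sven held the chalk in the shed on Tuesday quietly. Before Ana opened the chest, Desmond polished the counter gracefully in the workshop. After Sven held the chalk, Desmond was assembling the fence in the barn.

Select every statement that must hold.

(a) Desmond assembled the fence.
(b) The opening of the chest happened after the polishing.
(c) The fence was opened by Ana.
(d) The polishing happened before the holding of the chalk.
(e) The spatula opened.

(a) Not entailed — 'was assembling' is progressive on an accomplishment; it does not entail the completed 'assembled'.
(b) Entailed — the narrative places the polishing before the opening.
(c) Not entailed — Ana opened the chest, not the fence; the fence belongs to the assembling event.
(d) Not entailed — the narrative doesn't order the polishing relative to the holding.
(e) Not entailed — the chest is what opened, not the spatula.

(b)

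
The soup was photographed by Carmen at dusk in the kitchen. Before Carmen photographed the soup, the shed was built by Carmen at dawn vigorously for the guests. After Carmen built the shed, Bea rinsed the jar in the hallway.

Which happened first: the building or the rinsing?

The connectives place the building before the rinsing.

the building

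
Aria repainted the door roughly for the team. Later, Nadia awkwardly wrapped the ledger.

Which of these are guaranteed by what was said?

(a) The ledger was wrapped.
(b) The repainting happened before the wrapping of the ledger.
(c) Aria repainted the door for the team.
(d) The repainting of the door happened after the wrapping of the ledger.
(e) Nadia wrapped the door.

(a), (b), (c)

(a) Entailed — this follows by dropping conjuncts from the wrapping event's description.
(b) Entailed — the narrative places the repainting before the wrapping.
(c) Entailed — the original entails any weakening of itself; this just drops 'roughly'.
(d) Not entailed — the narrative places the repainting before the wrapping, not after.
(e) Not entailed — Nadia wrapped the ledger, not the door; the door belongs to the repainting event.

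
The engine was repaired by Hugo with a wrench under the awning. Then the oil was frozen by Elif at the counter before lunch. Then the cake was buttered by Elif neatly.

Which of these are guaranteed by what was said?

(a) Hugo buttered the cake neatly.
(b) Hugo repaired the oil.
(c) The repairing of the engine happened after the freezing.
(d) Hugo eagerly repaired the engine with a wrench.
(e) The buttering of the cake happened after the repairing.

(e)

(a) Not entailed — the passage has Elif buttering the cake, not Hugo.
(b) Not entailed — Hugo repaired the engine, not the oil; the oil belongs to the freezing event.
(c) Not entailed — the narrative places the repairing before the freezing, not after.
(d) Not entailed — 'eagerly' adds information not in the original event.
(e) Entailed — the narrative places the repairing before the buttering.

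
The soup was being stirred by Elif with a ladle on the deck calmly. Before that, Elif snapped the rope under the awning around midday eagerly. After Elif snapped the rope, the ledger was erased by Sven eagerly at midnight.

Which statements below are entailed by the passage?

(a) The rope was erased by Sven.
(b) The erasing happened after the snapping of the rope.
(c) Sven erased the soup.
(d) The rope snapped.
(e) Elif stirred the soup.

(a) Not entailed — Sven erased the ledger, not the rope; the rope belongs to the snapping event.
(b) Entailed — the narrative places the snapping before the erasing.
(c) Not entailed — Sven erased the ledger, not the soup; the soup belongs to the stirring event.
(d) Entailed — 'Elif snapped the rope' is causative; it entails the inchoative 'the rope snapped'.
(e) Entailed — 'stir' is an activity; 'was stirring' entails that some stirring happened, so 'stirred' holds.

(b), (d), (e)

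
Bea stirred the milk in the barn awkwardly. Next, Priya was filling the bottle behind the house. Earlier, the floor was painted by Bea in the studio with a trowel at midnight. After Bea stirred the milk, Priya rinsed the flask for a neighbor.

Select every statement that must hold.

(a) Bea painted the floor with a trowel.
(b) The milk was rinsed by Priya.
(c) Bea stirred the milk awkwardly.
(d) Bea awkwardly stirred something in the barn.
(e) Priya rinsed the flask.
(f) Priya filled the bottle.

(a), (c), (d), (e)

(a) Entailed — dropping 'at midnight', 'in the studio' leaves a sub-description the original still satisfies.
(b) Not entailed — Priya rinsed the flask, not the milk; the milk belongs to the stirring event.
(c) Entailed — the original entails any weakening of itself; this just drops 'in the barn'.
(d) Entailed — generalizing the patient leaves a sub-description the original still satisfies.
(e) Entailed — every conjunct here is already in the original rinsing event.
(f) Not entailed — 'was filling' is progressive on an accomplishment; it does not entail the completed 'filled'.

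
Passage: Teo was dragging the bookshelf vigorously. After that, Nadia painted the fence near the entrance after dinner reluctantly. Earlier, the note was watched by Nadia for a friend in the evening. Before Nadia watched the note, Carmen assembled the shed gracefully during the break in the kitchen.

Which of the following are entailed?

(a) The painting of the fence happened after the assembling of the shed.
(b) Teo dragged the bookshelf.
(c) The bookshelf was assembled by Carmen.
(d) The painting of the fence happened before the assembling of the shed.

(a) Entailed — the narrative places the assembling before the painting.
(b) Entailed — 'drag' is an activity; 'was dragging' entails that some dragging happened, so 'dragged' holds.
(c) Not entailed — Carmen assembled the shed, not the bookshelf; the bookshelf belongs to the dragging event.
(d) Not entailed — the narrative places the assembling before the painting, not after.

(a), (b)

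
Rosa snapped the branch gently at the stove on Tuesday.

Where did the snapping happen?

'at the stove' marks the location of the snapping event.

at the stove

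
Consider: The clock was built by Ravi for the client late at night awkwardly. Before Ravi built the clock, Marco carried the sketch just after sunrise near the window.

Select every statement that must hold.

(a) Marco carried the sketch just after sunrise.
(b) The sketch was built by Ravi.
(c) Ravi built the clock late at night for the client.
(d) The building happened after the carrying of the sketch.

(a) Entailed — every conjunct here is already in the original carrying event.
(b) Not entailed — Ravi built the clock, not the sketch; the sketch belongs to the carrying event.
(c) Entailed — every conjunct here is already in the original building event.
(d) Entailed — the narrative places the carrying before the building.

(a), (c), (d)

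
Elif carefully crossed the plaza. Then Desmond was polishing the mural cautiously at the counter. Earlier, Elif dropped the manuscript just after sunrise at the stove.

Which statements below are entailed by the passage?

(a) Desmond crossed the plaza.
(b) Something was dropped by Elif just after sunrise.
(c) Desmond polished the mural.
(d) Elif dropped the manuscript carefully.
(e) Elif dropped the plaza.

(b), (c)

(a) Not entailed — the passage has Elif crossing the plaza, not Desmond.
(b) Entailed — this follows by dropping conjuncts from the dropping event's description.
(c) Entailed — 'polish' is an activity; 'was polishing' entails that some polishing happened, so 'polished' holds.
(d) Not entailed — 'carefully' adds information not in the original event.
(e) Not entailed — Elif dropped the manuscript, not the plaza; the plaza belongs to the crossing event.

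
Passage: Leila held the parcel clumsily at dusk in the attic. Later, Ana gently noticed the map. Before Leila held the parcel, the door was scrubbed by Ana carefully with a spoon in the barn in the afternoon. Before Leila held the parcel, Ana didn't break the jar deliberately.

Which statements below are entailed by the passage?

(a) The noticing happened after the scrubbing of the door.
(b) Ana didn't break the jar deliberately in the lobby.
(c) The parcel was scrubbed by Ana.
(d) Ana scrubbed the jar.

(a) Entailed — the narrative places the scrubbing before the noticing.
(b) Entailed — under negation, adding a further restriction is entailed: if no such breaking event occurred, none occurred in the lobby either.
(c) Not entailed — Ana scrubbed the door, not the parcel; the parcel belongs to the holding event.
(d) Not entailed — Ana scrubbed the door, not the jar; the jar belongs to the breaking event.

(a), (b)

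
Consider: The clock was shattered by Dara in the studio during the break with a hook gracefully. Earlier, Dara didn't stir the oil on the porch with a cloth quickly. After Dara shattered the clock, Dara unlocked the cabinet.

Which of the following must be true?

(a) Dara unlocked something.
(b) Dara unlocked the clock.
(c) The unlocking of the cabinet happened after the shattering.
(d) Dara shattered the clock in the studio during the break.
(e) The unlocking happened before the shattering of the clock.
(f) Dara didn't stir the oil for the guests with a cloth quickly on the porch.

(a) Entailed — this follows by dropping conjuncts from the unlocking event's description.
(b) Not entailed — Dara unlocked the cabinet, not the clock; the clock belongs to the shattering event.
(c) Entailed — the narrative places the shattering before the unlocking.
(d) Entailed — this follows by dropping conjuncts from the shattering event's description.
(e) Not entailed — the narrative places the shattering before the unlocking, not after.
(f) Entailed — under negation, adding a further restriction is entailed: if no such stirring event occurred, none occurred for the guests either.

(a), (c), (d), (f)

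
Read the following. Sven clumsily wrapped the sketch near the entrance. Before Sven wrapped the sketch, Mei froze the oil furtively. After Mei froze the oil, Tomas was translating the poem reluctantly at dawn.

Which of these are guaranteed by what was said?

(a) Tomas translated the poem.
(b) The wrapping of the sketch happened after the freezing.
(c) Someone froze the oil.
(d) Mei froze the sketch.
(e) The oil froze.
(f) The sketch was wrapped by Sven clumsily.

(b), (c), (e), (f)

(a) Not entailed — 'was translating' is progressive on an accomplishment; it does not entail the completed 'translated'.
(b) Entailed — the narrative places the freezing before the wrapping.
(c) Entailed — dropping 'furtively' and generalizing the agent leaves a sub-description the original still satisfies.
(d) Not entailed — Mei froze the oil, not the sketch; the sketch belongs to the wrapping event.
(e) Entailed — 'Mei froze the oil' is causative; it entails the inchoative 'the oil froze'.
(f) Entailed — this follows by dropping conjuncts from the wrapping event's description.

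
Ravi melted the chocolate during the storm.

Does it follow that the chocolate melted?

'Ravi melted the chocolate' is the causative; it entails the inchoative 'the chocolate melted'.

yes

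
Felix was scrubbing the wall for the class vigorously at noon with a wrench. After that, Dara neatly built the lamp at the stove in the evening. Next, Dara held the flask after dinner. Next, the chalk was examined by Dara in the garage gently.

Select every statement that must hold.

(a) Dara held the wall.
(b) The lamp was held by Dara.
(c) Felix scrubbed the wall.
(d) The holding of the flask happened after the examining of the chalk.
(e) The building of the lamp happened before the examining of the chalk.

(a) Not entailed — Dara held the flask, not the wall; the wall belongs to the scrubbing event.
(b) Not entailed — Dara held the flask, not the lamp; the lamp belongs to the building event.
(c) Entailed — 'scrub' is an activity; 'was scrubbing' entails that some scrubbing happened, so 'scrubbed' holds.
(d) Not entailed — the narrative places the holding before the examining, not after.
(e) Entailed — the narrative places the building before the examining.

(c), (e)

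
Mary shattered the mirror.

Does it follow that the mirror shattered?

yes

'Mary shattered the mirror' is the causative; it entails the inchoative 'the mirror shattered'.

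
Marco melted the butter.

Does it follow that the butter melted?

'Marco melted the butter' is the causative; it entails the inchoative 'the butter melted'.

yes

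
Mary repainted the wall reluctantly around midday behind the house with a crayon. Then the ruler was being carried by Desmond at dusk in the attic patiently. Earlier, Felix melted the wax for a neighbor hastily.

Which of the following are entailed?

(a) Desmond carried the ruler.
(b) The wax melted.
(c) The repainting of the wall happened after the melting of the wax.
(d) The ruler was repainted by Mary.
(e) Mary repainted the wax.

(a), (b)

(a) Entailed — 'carry' is an activity; 'was carrying' entails that some carrying happened, so 'carried' holds.
(b) Entailed — 'Felix melted the wax' is causative; it entails the inchoative 'the wax melted'.
(c) Not entailed — the narrative doesn't order the melting relative to the repainting.
(d) Not entailed — Mary repainted the wall, not the ruler; the ruler belongs to the carrying event.
(e) Not entailed — Mary repainted the wall, not the wax; the wax belongs to the melting event.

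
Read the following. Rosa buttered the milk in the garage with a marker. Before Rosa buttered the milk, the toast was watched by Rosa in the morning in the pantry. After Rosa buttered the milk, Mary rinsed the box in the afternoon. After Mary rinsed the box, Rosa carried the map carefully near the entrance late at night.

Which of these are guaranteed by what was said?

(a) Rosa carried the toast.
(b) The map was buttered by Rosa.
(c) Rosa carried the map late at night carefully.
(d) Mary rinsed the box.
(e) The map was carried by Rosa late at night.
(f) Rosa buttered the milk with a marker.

(c), (d), (e), (f)

(a) Not entailed — Rosa carried the map, not the toast; the toast belongs to the watching event.
(b) Not entailed — Rosa buttered the milk, not the map; the map belongs to the carrying event.
(c) Entailed — this follows by dropping conjuncts from the carrying event's description.
(d) Entailed — dropping 'in the afternoon' leaves a sub-description the original still satisfies.
(e) Entailed — every conjunct here is already in the original carrying event.
(f) Entailed — every conjunct here is already in the original buttering event.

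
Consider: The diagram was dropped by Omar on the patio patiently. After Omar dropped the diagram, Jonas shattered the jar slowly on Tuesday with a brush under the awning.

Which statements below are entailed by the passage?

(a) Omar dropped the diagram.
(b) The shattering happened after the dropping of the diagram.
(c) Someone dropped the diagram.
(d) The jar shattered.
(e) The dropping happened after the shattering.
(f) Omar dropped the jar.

(a), (b), (c), (d)

(a) Entailed — the original entails any weakening of itself; this just drops 'on the patio', 'patiently'.
(b) Entailed — the narrative places the dropping before the shattering.
(c) Entailed — the original entails any weakening of itself; this just drops 'on the patio', 'patiently' and generalizes the agent.
(d) Entailed — 'Jonas shattered the jar' is causative; it entails the inchoative 'the jar shattered'.
(e) Not entailed — the narrative places the dropping before the shattering, not after.
(f) Not entailed — Omar dropped the diagram, not the jar; the jar belongs to the shattering event.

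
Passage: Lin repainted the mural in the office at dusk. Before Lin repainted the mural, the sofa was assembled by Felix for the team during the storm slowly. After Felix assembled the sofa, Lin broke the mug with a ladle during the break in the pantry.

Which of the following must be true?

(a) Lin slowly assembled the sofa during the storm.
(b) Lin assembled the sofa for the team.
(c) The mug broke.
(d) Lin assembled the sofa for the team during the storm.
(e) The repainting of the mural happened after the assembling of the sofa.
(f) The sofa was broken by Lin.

(c), (e)

(a) Not entailed — the passage has Felix assembling the sofa, not Lin.
(b) Not entailed — the passage has Felix assembling the sofa, not Lin.
(c) Entailed — 'Lin broke the mug' is causative; it entails the inchoative 'the mug broke'.
(d) Not entailed — the passage has Felix assembling the sofa, not Lin.
(e) Entailed — the narrative places the assembling before the repainting.
(f) Not entailed — Lin broke the mug, not the sofa; the sofa belongs to the assembling event.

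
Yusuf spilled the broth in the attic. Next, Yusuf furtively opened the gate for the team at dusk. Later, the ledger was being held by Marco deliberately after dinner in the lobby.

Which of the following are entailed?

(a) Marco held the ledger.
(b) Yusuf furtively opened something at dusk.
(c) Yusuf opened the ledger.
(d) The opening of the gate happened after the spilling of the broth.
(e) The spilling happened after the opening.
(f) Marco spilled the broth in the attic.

(a), (b), (d)

(a) Entailed — 'hold' is an activity; 'was holding' entails that some holding happened, so 'held' holds.
(b) Entailed — dropping 'for the team' and generalizing the patient leaves a sub-description the original still satisfies.
(c) Not entailed — Yusuf opened the gate, not the ledger; the ledger belongs to the holding event.
(d) Entailed — the narrative places the spilling before the opening.
(e) Not entailed — the narrative places the spilling before the opening, not after.
(f) Not entailed — the passage has Yusuf spilling the broth, not Marco.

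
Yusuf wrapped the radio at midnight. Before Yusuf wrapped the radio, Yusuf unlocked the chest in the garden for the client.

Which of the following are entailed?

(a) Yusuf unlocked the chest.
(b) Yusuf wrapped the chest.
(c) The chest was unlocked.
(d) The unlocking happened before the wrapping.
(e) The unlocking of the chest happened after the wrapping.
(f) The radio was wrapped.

(a) Entailed — this follows by dropping conjuncts from the unlocking event's description.
(b) Not entailed — Yusuf wrapped the radio, not the chest; the chest belongs to the unlocking event.
(c) Entailed — every conjunct here is already in the original unlocking event.
(d) Entailed — the narrative places the unlocking before the wrapping.
(e) Not entailed — the narrative places the unlocking before the wrapping, not after.
(f) Entailed — this follows by dropping conjuncts from the wrapping event's description.

(a), (c), (d), (f)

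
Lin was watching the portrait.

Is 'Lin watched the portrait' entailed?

'watch' is atelic; if Lin was watching the portrait, then Lin watched the portrait (for some time).

yes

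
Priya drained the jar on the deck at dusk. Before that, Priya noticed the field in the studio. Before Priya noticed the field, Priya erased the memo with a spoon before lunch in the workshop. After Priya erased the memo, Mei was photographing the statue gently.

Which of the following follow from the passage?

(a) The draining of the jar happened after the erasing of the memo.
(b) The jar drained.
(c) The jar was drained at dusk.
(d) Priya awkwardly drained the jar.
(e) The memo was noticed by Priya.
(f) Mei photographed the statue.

(a) Entailed — the narrative places the erasing before the draining.
(b) Entailed — 'Priya drained the jar' is causative; it entails the inchoative 'the jar drained'.
(c) Entailed — the original entails any weakening of itself; this just drops 'on the deck' and generalizes the agent.
(d) Not entailed — 'awkwardly' adds information not in the original event.
(e) Not entailed — Priya noticed the field, not the memo; the memo belongs to the erasing event.
(f) Not entailed — 'was photographing' is progressive on an accomplishment; it does not entail the completed 'photographed'.

(a), (b), (c)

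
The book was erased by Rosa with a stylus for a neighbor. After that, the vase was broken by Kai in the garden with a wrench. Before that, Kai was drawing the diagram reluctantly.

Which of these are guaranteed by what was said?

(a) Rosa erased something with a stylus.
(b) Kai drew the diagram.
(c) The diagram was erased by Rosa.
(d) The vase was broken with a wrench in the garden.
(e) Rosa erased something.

(a), (d), (e)

(a) Entailed — the original entails any weakening of itself; this just drops 'for a neighbor' and generalizes the patient.
(b) Not entailed — 'was drawing' is progressive on an accomplishment; it does not entail the completed 'drew'.
(c) Not entailed — Rosa erased the book, not the diagram; the diagram belongs to the drawing event.
(d) Entailed — this follows by dropping conjuncts from the breaking event's description.
(e) Entailed — this follows by dropping conjuncts from the erasing event's description.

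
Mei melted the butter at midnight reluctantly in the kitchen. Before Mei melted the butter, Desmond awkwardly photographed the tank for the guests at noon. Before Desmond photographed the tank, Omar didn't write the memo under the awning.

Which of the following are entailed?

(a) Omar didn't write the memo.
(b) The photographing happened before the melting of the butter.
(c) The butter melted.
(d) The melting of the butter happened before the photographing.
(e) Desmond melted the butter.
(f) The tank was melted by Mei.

(a) Not entailed — dropping 'under the awning' under negation is not valid — the original leaves open that Omar wrote the memo some other way.
(b) Entailed — the narrative places the photographing before the melting.
(c) Entailed — 'Mei melted the butter' is causative; it entails the inchoative 'the butter melted'.
(d) Not entailed — the narrative places the photographing before the melting, not after.
(e) Not entailed — the passage has Mei melting the butter, not Desmond.
(f) Not entailed — Mei melted the butter, not the tank; the tank belongs to the photographing event.

(b), (c)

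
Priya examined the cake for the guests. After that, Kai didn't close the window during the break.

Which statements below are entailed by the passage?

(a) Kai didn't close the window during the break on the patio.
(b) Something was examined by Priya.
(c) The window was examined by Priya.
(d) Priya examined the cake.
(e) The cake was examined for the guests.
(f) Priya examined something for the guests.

(a) Entailed — under negation, adding a further restriction is entailed: if no such closing event occurred, none occurred on the patio either.
(b) Entailed — the original entails any weakening of itself; this just drops 'for the guests' and generalizes the patient.
(c) Not entailed — Priya examined the cake, not the window; the window belongs to the closing event.
(d) Entailed — the original entails any weakening of itself; this just drops 'for the guests'.
(e) Entailed — every conjunct here is already in the original examining event.
(f) Entailed — this follows by dropping conjuncts from the examining event's description.

(a), (b), (d), (e), (f)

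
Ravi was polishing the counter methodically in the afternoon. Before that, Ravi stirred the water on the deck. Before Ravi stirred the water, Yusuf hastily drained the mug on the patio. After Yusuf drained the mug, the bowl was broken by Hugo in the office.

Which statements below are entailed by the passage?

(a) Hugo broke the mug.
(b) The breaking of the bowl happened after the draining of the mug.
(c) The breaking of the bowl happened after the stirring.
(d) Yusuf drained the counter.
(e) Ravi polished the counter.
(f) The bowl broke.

(a) Not entailed — Hugo broke the bowl, not the mug; the mug belongs to the draining event.
(b) Entailed — the narrative places the draining before the breaking.
(c) Not entailed — the narrative doesn't order the stirring relative to the breaking.
(d) Not entailed — Yusuf drained the mug, not the counter; the counter belongs to the polishing event.
(e) Entailed — 'polish' is an activity; 'was polishing' entails that some polishing happened, so 'polished' holds.
(f) Entailed — 'Hugo broke the bowl' is causative; it entails the inchoative 'the bowl broke'.

(b), (e), (f)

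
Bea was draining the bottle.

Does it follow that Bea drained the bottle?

'was draining' is progressive; for an accomplishment like 'drain the bottle', it doesn't entail completion.

no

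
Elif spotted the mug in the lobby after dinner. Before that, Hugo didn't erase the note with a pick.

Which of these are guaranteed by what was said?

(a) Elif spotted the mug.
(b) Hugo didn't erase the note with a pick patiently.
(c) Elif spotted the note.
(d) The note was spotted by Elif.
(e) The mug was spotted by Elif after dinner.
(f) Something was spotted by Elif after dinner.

(a), (b), (e), (f)

(a) Entailed — this follows by dropping conjuncts from the spotting event's description.
(b) Entailed — under negation, adding a further restriction is entailed: if no such erasing event occurred, none occurred patiently either.
(c) Not entailed — Elif spotted the mug, not the note; the note belongs to the erasing event.
(d) Not entailed — Elif spotted the mug, not the note; the note belongs to the erasing event.
(e) Entailed — this follows by dropping conjuncts from the spotting event's description.
(f) Entailed — the original entails any weakening of itself; this just drops 'in the lobby' and generalizes the patient.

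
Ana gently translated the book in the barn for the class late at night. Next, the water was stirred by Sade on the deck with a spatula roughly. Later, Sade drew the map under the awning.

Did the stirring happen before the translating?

The narrative orders the translating before the stirring.

no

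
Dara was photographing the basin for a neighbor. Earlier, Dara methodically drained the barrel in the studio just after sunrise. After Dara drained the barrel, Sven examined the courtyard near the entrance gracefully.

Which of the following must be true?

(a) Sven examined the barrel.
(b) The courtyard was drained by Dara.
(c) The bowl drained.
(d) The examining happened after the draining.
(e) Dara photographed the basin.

(a) Not entailed — Sven examined the courtyard, not the barrel; the barrel belongs to the draining event.
(b) Not entailed — Dara drained the barrel, not the courtyard; the courtyard belongs to the examining event.
(c) Not entailed — the barrel is what drained, not the bowl.
(d) Entailed — the narrative places the draining before the examining.
(e) Not entailed — 'was photographing' is progressive on an accomplishment; it does not entail the completed 'photographed'.

(d)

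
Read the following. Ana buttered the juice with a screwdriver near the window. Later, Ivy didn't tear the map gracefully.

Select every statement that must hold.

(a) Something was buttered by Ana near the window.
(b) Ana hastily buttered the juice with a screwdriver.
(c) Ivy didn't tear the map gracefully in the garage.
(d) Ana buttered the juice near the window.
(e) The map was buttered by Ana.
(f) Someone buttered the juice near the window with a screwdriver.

(a) Entailed — the original entails any weakening of itself; this just drops 'with a screwdriver' and generalizes the patient.
(b) Not entailed — 'hastily' adds information not in the original event.
(c) Entailed — under negation, adding a further restriction is entailed: if no such tearing event occurred, none occurred in the garage either.
(d) Entailed — dropping 'with a screwdriver' leaves a sub-description the original still satisfies.
(e) Not entailed — Ana buttered the juice, not the map; the map belongs to the tearing event.
(f) Entailed — the original entails any weakening of itself; this just generalizes the agent.

(a), (c), (d), (f)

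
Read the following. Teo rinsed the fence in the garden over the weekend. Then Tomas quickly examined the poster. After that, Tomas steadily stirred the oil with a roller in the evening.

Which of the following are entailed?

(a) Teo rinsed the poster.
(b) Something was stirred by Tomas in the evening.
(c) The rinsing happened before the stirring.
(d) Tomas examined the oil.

(b), (c)

(a) Not entailed — Teo rinsed the fence, not the poster; the poster belongs to the examining event.
(b) Entailed — dropping 'steadily', 'with a roller' and generalizing the patient leaves a sub-description the original still satisfies.
(c) Entailed — the narrative places the rinsing before the stirring.
(d) Not entailed — Tomas examined the poster, not the oil; the oil belongs to the stirring event.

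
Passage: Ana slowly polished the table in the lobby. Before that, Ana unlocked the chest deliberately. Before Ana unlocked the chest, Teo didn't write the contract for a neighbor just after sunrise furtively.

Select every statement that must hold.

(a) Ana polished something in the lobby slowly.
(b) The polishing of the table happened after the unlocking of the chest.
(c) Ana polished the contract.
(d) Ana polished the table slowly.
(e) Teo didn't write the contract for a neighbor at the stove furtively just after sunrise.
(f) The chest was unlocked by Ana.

(a) Entailed — the original entails any weakening of itself; this just generalizes the patient.
(b) Entailed — the narrative places the unlocking before the polishing.
(c) Not entailed — Ana polished the table, not the contract; the contract belongs to the writing event.
(d) Entailed — the original entails any weakening of itself; this just drops 'in the lobby'.
(e) Entailed — under negation, adding a further restriction is entailed: if no such writing event occurred, none occurred at the stove either.
(f) Entailed — every conjunct here is already in the original unlocking event.

(a), (b), (d), (e), (f)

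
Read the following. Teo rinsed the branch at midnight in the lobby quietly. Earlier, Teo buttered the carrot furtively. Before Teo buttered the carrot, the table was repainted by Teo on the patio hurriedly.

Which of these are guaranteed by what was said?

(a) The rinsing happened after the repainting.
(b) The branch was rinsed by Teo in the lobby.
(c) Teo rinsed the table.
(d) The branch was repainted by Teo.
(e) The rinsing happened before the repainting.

(a) Entailed — the narrative places the repainting before the rinsing.
(b) Entailed — dropping 'at midnight', 'quietly' leaves a sub-description the original still satisfies.
(c) Not entailed — Teo rinsed the branch, not the table; the table belongs to the repainting event.
(d) Not entailed — Teo repainted the table, not the branch; the branch belongs to the rinsing event.
(e) Not entailed — the narrative places the repainting before the rinsing, not after.

(a), (b)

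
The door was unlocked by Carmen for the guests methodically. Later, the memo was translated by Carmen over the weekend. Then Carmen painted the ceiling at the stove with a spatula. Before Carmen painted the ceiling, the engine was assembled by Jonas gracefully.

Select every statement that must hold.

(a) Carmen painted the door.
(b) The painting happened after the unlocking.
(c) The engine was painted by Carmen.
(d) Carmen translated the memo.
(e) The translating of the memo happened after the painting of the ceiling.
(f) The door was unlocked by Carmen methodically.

(a) Not entailed — Carmen painted the ceiling, not the door; the door belongs to the unlocking event.
(b) Entailed — the narrative places the unlocking before the painting.
(c) Not entailed — Carmen painted the ceiling, not the engine; the engine belongs to the assembling event.
(d) Entailed — this follows by dropping conjuncts from the translating event's description.
(e) Not entailed — the narrative places the translating before the painting, not after.
(f) Entailed — dropping 'for the guests' leaves a sub-description the original still satisfies.

(b), (d), (f)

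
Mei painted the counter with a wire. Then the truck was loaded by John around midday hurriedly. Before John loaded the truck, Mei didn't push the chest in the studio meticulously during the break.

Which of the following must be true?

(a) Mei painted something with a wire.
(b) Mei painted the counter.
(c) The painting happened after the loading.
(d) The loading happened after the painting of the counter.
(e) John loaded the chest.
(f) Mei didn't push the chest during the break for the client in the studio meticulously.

(a) Entailed — the original entails any weakening of itself; this just generalizes the patient.
(b) Entailed — dropping 'with a wire' leaves a sub-description the original still satisfies.
(c) Not entailed — the narrative places the painting before the loading, not after.
(d) Entailed — the narrative places the painting before the loading.
(e) Not entailed — John loaded the truck, not the chest; the chest belongs to the pushing event.
(f) Entailed — under negation, adding a further restriction is entailed: if no such pushing event occurred, none occurred for the client either.

(a), (b), (d), (f)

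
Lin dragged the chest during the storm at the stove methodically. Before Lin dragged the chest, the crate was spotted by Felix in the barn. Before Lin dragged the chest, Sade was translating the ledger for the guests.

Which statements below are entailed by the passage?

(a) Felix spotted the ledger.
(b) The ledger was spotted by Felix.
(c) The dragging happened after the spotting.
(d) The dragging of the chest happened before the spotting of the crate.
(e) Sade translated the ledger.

(a) Not entailed — Felix spotted the crate, not the ledger; the ledger belongs to the translating event.
(b) Not entailed — Felix spotted the crate, not the ledger; the ledger belongs to the translating event.
(c) Entailed — the narrative places the spotting before the dragging.
(d) Not entailed — the narrative places the spotting before the dragging, not after.
(e) Not entailed — 'was translating' is progressive on an accomplishment; it does not entail the completed 'translated'.

(c)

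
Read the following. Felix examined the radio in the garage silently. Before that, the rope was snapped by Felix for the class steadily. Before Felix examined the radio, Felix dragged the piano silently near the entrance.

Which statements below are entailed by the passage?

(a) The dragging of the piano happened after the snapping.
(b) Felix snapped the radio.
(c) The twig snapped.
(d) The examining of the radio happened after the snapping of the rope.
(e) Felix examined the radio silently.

(d), (e)

(a) Not entailed — the narrative doesn't order the snapping relative to the dragging.
(b) Not entailed — Felix snapped the rope, not the radio; the radio belongs to the examining event.
(c) Not entailed — the rope is what snapped, not the twig.
(d) Entailed — the narrative places the snapping before the examining.
(e) Entailed — this follows by dropping conjuncts from the examining event's description.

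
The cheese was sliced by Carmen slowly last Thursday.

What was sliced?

the cheese

'the cheese' marks the patient of the slicing event.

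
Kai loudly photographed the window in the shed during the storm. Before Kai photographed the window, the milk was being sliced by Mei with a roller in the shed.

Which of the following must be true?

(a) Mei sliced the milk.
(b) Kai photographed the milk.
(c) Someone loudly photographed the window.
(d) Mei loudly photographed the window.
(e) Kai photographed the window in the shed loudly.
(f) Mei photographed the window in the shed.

(c), (e)

(a) Not entailed — 'was slicing' is progressive on an accomplishment; it does not entail the completed 'sliced'.
(b) Not entailed — Kai photographed the window, not the milk; the milk belongs to the slicing event.
(c) Entailed — dropping 'during the storm', 'in the shed' and generalizing the agent leaves a sub-description the original still satisfies.
(d) Not entailed — the passage has Kai photographing the window, not Mei.
(e) Entailed — the original entails any weakening of itself; this just drops 'during the storm'.
(f) Not entailed — the passage has Kai photographing the window, not Mei.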